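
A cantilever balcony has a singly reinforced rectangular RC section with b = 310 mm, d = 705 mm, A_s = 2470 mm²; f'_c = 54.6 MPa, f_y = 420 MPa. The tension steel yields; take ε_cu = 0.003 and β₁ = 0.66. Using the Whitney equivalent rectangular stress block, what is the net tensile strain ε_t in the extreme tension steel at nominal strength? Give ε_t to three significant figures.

a = A_s f_y/(0.85 f'_c b) = 72.11 mm.
β₁ = 0.66, so c = a/β₁ = 72.11/0.66 = 109.26 mm.
From the linear strain diagram with ε_cu = 0.003: ε_t = 0.003 (d − c)/c = 0.003 × (705 − 109.26)/109.26 = 0.0164.
Since ε_t ≥ 0.005, the section is tension-controlled.

ε_t ≈ 0.0164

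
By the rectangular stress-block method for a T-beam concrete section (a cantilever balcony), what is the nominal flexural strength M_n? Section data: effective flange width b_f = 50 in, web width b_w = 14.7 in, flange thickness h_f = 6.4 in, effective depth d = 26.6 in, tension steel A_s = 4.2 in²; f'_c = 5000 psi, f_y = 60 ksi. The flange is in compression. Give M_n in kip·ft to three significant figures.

M_n ≈ 546 kip·ft

Tension: T = A_s f_y = 4.2 × 60 = 252 kips.
Try a within the flange: a = T/(0.85 f'_c b_f) = 252/(0.85 × 5 × 50) = 1.186 in.
Since a = 1.186 ≤ h_f = 6.4 in, the stress block lies entirely in the flange; analyse as a rectangular beam of width b_f.
M_n = T(d − a/2) = 252 × (26.6 − 0.593) = 6553.8 kip·in.
M_n = 6553.8/12 = 546.15 kip·ft.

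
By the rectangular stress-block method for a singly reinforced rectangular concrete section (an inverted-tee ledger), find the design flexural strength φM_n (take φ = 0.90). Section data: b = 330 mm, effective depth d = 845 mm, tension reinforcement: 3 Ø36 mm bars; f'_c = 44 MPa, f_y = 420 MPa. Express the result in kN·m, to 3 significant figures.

φM_n ≈ 915 kN·m

A_s = 3 × 1018 = 3054 mm².
T = A_s f_y = 3054 × 420 = 1282680 N = 1282.68 kN.
From C = T: a = T/(0.85 f'_c b) = 1282680/(0.85 × 44 × 330) = 103.93 mm.
M_n = T(d − a/2) = 1282.68 kN × (845 − 51.965) mm = 1017.21 kN·m.
φM_n = 0.90 × 1017.21 = 915.49 kN·m.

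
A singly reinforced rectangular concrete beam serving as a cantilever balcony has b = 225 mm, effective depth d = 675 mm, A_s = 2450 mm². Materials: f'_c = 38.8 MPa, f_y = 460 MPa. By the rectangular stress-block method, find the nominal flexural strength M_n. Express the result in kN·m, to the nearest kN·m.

M_n ≈ 675 kN·m

T = A_s f_y = 2450 × 460 = 1127000 N = 1127 kN.
From C = T: a = T/(0.85 f'_c b) = 1127000/(0.85 × 38.8 × 225) = 151.88 mm.
M_n = T(d − a/2) = 1127 kN × (675 − 75.94) mm = 675.14 kN·m.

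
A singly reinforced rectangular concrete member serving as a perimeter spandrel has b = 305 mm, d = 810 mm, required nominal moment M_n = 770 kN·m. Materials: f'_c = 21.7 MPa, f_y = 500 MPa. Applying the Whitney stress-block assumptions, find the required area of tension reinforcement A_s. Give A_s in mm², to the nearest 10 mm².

With M_n = 0.85 f'_c a b (d − a/2), solve the quadratic for a:
a = d − √(d² − 2M_n/(0.85 f'_c b)) = 810 − √(810² − 2 × 770×10⁶/(0.85 × 21.7 × 305)) = 191.65 mm.
A_s = 0.85 f'_c a b / f_y = 0.85 × 21.7 × 191.65 × 305 / 500 = 2156.3 mm².

A_s ≈ 2160 mm²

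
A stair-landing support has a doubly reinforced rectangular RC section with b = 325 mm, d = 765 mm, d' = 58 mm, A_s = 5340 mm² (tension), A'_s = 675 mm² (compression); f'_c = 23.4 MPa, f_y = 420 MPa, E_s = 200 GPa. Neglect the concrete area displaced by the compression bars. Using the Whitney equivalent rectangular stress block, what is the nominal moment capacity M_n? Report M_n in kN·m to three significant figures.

Assume both tension and compression steel yield.
Net tension couple steel: A_s − A'_s = 4665 mm².
a = (A_s − A'_s) f_y / (0.85 f'_c b) = 1959300/(0.85 × 23.4 × 325) = 303.10 mm.
c = a/β₁ = 303.10/0.85 = 356.59 mm; ε'_s = 0.003(c − d')/c = 0.0025 ≥ f_y/E_s = 0.0021, so compression steel does yield.
M_n = (A_s − A'_s) f_y (d − a/2) + A'_s f_y (d − d') = [1959300 × (765 − 151.55) + 283500 × (765 − 58)] × 10⁻⁶ = 1201.93 + 200.43 = 1402.36 kN·m.

M_n ≈ 1400 kN·m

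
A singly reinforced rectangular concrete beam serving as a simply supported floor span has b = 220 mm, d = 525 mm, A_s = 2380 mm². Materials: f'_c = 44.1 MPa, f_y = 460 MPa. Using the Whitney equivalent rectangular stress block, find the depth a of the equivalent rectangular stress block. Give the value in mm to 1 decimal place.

a ≈ 132.8 mm

T = A_s f_y = 2380 × 460 = 1094800 N = 1094.8 kN.
Setting C = 0.85 f'_c a b equal to T: a = 1094800/(0.85 × 44.1 × 220) = 132.8 mm.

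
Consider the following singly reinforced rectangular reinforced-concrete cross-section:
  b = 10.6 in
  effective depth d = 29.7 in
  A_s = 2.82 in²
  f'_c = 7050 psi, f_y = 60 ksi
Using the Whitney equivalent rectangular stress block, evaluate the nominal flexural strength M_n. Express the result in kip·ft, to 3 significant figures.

M_n ≈ 400 kip·ft

T = A_s f_y = 2.82 × 60 = 169.2 kips.
a = T/(0.85 f'_c b) = 169.2/(0.85 × 7.05 × 10.6) = 2.664 in.
M_n = T(d − a/2) = 169.2 × (29.7 − 1.332) = 4799.9 kip·in = 4799.9/12 = 399.99 kip·ft.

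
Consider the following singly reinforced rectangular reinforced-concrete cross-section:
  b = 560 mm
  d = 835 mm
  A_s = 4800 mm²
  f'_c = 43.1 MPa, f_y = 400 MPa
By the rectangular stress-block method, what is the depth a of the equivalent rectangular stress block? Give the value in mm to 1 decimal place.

T = A_s f_y = 4800 × 400 = 1920000 N = 1920 kN.
Setting C = 0.85 f'_c a b equal to T: a = 1920000/(0.85 × 43.1 × 560) = 93.6 mm.

a ≈ 93.6 mm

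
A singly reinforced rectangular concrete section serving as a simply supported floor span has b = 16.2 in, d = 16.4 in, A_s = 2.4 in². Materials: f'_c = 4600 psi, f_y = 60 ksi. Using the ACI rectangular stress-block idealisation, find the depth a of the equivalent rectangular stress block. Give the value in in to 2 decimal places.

a ≈ 2.27 in

T = A_s f_y = 2.4 × 60 = 144 kips.
a = T/(0.85 f'_c b) = 144/(0.85 × 4.6 × 16.2) = 2.27 in.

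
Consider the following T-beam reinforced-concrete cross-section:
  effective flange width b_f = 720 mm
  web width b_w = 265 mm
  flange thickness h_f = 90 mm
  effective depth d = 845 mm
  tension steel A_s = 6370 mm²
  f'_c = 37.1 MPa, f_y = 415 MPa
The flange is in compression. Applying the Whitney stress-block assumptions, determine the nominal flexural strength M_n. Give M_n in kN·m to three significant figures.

Tension: T = A_s f_y = 6370 × 415 = 2643550 N.
Try a within the flange: a = T/(0.85 f'_c b_f) = 2643550/(0.85 × 37.1 × 720) = 116.43 mm.
a = 116.43 > h_f = 90 mm: the block extends into the web. Split into flange-overhang and web parts.
C_f = 0.85 f'_c (b_f − b_w) h_f = 0.85 × 37.1 × (720 − 265) × 90 = 1291358 N.
Remaining web compression depth: a_w = (T − C_f)/(0.85 f'_c b_w) = (2643550 − 1291358)/(0.85 × 37.1 × 265) = 161.81 mm.
M_n = C_f(d − h_f/2) + (T − C_f)(d − a_w/2) = 1291358 × (845 − 45) + 1352192 × (845 − 80.905) = 1033.09 + 1033.20 = 2066.29 × 10⁶ N·mm.
M_n = 2066.29 kN·m.

M_n ≈ 2070 kN·m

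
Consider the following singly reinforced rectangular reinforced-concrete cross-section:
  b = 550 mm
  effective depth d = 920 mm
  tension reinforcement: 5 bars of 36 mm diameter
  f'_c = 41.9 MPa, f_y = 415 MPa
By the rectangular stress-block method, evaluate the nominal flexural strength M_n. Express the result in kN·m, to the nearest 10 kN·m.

A_s = 5 × 1018 = 5090 mm².
T = A_s f_y = 5090 × 415 = 2112350 N = 2112.35 kN.
From C = T: a = T/(0.85 f'_c b) = 2112350/(0.85 × 41.9 × 550) = 107.84 mm.
M_n = T(d − a/2) = 2112.35 kN × (920 − 53.92) mm = 1829.46 kN·m.

M_n ≈ 1830 kN·m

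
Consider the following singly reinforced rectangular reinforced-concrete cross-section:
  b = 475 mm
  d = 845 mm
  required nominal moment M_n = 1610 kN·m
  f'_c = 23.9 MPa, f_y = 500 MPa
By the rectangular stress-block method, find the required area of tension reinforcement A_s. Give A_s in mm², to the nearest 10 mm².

A_s ≈ 4410 mm²

With M_n = 0.85 f'_c a b (d − a/2), solve the quadratic for a:
a = d − √(d² − 2M_n/(0.85 f'_c b)) = 845 − √(845² − 2 × 1610×10⁶/(0.85 × 23.9 × 475)) = 228.29 mm.
A_s = 0.85 f'_c a b / f_y = 0.85 × 23.9 × 228.29 × 475 / 500 = 4405.8 mm².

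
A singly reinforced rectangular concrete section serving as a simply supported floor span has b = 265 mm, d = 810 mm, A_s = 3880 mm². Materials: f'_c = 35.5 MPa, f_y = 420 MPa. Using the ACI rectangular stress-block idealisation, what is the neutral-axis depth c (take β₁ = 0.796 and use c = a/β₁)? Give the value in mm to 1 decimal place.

c ≈ 256.0 mm

T = A_s f_y = 3880 × 420 = 1629600 N = 1629.6 kN.
Setting C = 0.85 f'_c a b equal to T: a = 1629600/(0.85 × 35.5 × 265) = 203.792 mm.
With β₁ = 0.796, c = a/β₁ = 203.792/0.796 = 256.0 mm.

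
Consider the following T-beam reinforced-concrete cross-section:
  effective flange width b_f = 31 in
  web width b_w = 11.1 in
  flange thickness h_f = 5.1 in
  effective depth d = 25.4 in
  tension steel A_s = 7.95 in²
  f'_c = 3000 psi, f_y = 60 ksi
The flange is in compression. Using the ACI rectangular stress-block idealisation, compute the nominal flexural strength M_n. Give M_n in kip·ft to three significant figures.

Tension: T = A_s f_y = 7.95 × 60 = 477 kips.
Try a within the flange: a = T/(0.85 f'_c b_f) = 477/(0.85 × 3 × 31) = 6.034 in.
a = 6.034 > h_f = 5.1 in: the block extends into the web. Split into flange-overhang and web parts.
C_f = 0.85 f'_c (b_f − b_w) h_f = 0.85 × 3 × (31 − 11.1) × 5.1 = 258.8 kips.
Remaining web compression depth: a_w = (T − C_f)/(0.85 f'_c b_w) = (477 − 258.8)/(0.85 × 3 × 11.1) = 7.709 in.
M_n = C_f(d − h_f/2) + (T − C_f)(d − a_w/2) = 258.8 × (25.4 − 2.55) + 218.2 × (25.4 − 3.8545) = 5913.6 + 4701.2 = 10614.8 kip·in.
M_n = 10614.8/12 = 884.57 kip·ft.

M_n ≈ 885 kip·ft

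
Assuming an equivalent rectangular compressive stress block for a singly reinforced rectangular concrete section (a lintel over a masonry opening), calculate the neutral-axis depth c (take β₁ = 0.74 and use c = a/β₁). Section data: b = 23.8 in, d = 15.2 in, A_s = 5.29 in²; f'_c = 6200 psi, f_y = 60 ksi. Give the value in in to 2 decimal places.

c ≈ 3.42 in

T = A_s f_y = 5.29 × 60 = 317.4 kips.
a = T/(0.85 f'_c b) = 317.4/(0.85 × 6.2 × 23.8) = 2.5306 in.
With β₁ = 0.74, c = a/β₁ = 2.5306/0.74 = 3.42 in.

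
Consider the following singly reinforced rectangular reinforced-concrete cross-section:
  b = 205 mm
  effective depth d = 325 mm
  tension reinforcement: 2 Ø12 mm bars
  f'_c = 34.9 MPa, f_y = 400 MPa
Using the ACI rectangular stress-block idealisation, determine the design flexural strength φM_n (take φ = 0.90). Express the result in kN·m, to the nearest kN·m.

φM_n ≈ 26 kN·m

A_s = 2 × 113 = 226 mm².
T = A_s f_y = 226 × 400 = 90400 N = 90.4 kN.
From C = T: a = T/(0.85 f'_c b) = 90400/(0.85 × 34.9 × 205) = 14.87 mm.
M_n = T(d − a/2) = 90.4 kN × (325 − 7.435) mm = 28.71 kN·m.
φM_n = 0.90 × 28.71 = 25.84 kN·m.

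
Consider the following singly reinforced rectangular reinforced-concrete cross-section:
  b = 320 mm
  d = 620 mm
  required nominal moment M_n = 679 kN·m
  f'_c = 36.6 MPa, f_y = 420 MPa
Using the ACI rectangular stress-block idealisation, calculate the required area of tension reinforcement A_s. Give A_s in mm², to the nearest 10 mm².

With M_n = 0.85 f'_c a b (d − a/2), solve the quadratic for a:
a = d − √(d² − 2M_n/(0.85 f'_c b)) = 620 − √(620² − 2 × 679×10⁶/(0.85 × 36.6 × 320)) = 122.02 mm.
A_s = 0.85 f'_c a b / f_y = 0.85 × 36.6 × 122.02 × 320 / 420 = 2892.2 mm².

A_s ≈ 2890 mm²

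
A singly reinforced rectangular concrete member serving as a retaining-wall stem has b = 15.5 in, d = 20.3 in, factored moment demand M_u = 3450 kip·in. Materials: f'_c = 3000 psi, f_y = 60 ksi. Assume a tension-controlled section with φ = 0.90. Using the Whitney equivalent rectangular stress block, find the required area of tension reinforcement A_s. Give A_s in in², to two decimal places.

M_n = M_u/φ = 3450/0.90 = 3833.33 kip·in.
From M_n = 0.85 f'_c a b (d − a/2):
a = d − √(d² − 2M_n/(0.85 f'_c b)) = 20.3 − √(20.3² − 2 × 3833.33/(0.85 × 3 × 15.5)) = 5.531 in.
A_s = 0.85 f'_c a b / f_y = 0.85 × 3 × 5.531 × 15.5 / 60 = 3.644 in².

A_s ≈ 3.64 in²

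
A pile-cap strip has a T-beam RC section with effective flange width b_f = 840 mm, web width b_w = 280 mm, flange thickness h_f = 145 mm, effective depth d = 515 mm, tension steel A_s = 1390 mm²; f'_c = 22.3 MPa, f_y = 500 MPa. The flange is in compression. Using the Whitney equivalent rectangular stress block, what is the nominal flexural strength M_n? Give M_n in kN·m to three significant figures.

M_n ≈ 343 kN·m

Tension: T = A_s f_y = 1390 × 500 = 695000 N.
Try a within the flange: a = T/(0.85 f'_c b_f) = 695000/(0.85 × 22.3 × 840) = 43.65 mm.
Since a = 43.65 ≤ h_f = 145 mm, the stress block lies entirely in the flange; analyse as a rectangular beam of width b_f.
M_n = T(d − a/2) = 695000 × (515 − 21.825) = 342.76 × 10⁶ N·mm.
M_n = 342.76 kN·m.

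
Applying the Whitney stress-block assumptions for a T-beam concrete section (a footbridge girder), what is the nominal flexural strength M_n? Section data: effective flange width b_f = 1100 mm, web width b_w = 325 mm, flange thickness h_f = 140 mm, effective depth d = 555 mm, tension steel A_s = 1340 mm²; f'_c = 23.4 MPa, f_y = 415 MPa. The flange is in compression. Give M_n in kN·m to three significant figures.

Tension: T = A_s f_y = 1340 × 415 = 556100 N.
Try a within the flange: a = T/(0.85 f'_c b_f) = 556100/(0.85 × 23.4 × 1100) = 25.42 mm.
Since a = 25.42 ≤ h_f = 140 mm, the stress block lies entirely in the flange; analyse as a rectangular beam of width b_f.
M_n = T(d − a/2) = 556100 × (555 − 12.71) = 301.57 × 10⁶ N·mm.
M_n = 301.57 kN·m.

M_n ≈ 302 kN·m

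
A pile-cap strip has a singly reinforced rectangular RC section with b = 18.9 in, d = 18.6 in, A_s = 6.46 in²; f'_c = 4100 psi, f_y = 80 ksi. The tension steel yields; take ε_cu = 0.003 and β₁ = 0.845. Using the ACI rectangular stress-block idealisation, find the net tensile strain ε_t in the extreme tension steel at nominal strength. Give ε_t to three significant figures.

a = A_s f_y/(0.85 f'_c b) = 7.846 in.
β₁ = 0.845, so c = a/β₁ = 7.846/0.845 = 9.285 in.
From the linear strain diagram with ε_cu = 0.003: ε_t = 0.003 (d − c)/c = 0.003 × (18.6 − 9.285)/9.285 = 0.00301.
ε_t < 0.004 — the section is over-reinforced for flexure under ACI limits.

ε_t ≈ 0.00301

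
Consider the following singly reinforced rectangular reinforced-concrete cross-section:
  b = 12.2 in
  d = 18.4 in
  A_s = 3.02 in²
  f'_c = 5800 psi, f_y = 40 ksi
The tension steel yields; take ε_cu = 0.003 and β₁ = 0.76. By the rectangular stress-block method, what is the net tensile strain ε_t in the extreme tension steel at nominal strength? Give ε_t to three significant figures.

a = A_s f_y/(0.85 f'_c b) = 2.008 in.
β₁ = 0.76, so c = a/β₁ = 2.008/0.76 = 2.642 in.
From the linear strain diagram with ε_cu = 0.003: ε_t = 0.003 (d − c)/c = 0.003 × (18.4 − 2.642)/2.642 = 0.0179.
Since ε_t ≥ 0.005, the section is tension-controlled.

ε_t ≈ 0.0179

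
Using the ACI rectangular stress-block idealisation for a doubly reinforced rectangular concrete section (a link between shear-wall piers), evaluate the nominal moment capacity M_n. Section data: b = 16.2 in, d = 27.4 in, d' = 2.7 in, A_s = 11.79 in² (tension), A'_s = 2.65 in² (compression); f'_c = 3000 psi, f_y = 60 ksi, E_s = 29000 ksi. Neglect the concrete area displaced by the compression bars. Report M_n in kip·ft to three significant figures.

Assume both steels yield.
a = (A_s − A'_s) f_y/(0.85 f'_c b) = (11.79 − 2.65) × 60/(0.85 × 3 × 16.2) = 13.275 in.
c = a/β₁ = 13.275/0.85 = 15.618 in; ε'_s = 0.003(c − d')/c = 0.0025 ≥ ε_y = 0.0021, so the compression steel yields.
M_n = (A_s − A'_s) f_y (d − a/2) + A'_s f_y (d − d') = 548.4 × (27.4 − 6.6375) + 159 × (27.4 − 2.7) = 11386.2 + 3927.3 = 15313.5 kip·in = 15313.5/12 = 1276.13 kip·ft.

M_n ≈ 1280 kip·ft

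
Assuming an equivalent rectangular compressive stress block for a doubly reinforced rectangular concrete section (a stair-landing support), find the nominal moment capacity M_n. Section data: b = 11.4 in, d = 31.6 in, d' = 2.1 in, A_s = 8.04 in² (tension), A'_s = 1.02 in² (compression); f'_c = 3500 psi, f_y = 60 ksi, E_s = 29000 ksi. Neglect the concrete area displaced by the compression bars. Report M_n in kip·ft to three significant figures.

Assume both steels yield.
a = (A_s − A'_s) f_y/(0.85 f'_c b) = (8.04 − 1.02) × 60/(0.85 × 3.5 × 11.4) = 12.419 in.
c = a/β₁ = 12.419/0.85 = 14.611 in; ε'_s = 0.003(c − d')/c = 0.0026 ≥ ε_y = 0.0021, so the compression steel yields.
M_n = (A_s − A'_s) f_y (d − a/2) + A'_s f_y (d − d') = 421.2 × (31.6 − 6.2095) + 61.2 × (31.6 − 2.1) = 10694.5 + 1805.4 = 12499.9 kip·in = 12499.9/12 = 1041.66 kip·ft.

M_n ≈ 1040 kip·ft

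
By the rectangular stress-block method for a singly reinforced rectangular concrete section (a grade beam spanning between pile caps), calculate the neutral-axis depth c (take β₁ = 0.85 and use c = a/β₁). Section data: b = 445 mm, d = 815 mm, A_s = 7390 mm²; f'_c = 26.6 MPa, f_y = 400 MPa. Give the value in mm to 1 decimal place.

c ≈ 345.6 mm

T = A_s f_y = 7390 × 400 = 2956000 N = 2956 kN.
Setting C = 0.85 f'_c a b equal to T: a = 2956000/(0.85 × 26.6 × 445) = 293.795 mm.
With β₁ = 0.85, c = a/β₁ = 293.795/0.85 = 345.6 mm.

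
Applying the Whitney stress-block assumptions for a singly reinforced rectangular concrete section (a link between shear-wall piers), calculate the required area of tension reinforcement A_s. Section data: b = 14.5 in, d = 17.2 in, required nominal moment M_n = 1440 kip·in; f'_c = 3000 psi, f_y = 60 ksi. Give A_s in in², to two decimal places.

A_s ≈ 1.50 in²

From M_n = 0.85 f'_c a b (d − a/2):
a = d − √(d² − 2M_n/(0.85 f'_c b)) = 17.2 − √(17.2² − 2 × 1440/(0.85 × 3 × 14.5)) = 2.437 in.
A_s = 0.85 f'_c a b / f_y = 0.85 × 3 × 2.437 × 14.5 / 60 = 1.502 in².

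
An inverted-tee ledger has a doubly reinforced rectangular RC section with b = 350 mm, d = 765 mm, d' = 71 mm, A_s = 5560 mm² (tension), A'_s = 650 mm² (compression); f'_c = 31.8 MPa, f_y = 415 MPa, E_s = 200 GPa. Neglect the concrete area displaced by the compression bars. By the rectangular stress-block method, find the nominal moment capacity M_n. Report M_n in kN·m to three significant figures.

Assume both tension and compression steel yield.
Net tension couple steel: A_s − A'_s = 4910 mm².
a = (A_s − A'_s) f_y / (0.85 f'_c b) = 2037650/(0.85 × 31.8 × 350) = 215.39 mm.
c = a/β₁ = 215.39/0.823 = 261.71 mm; ε'_s = 0.003(c − d')/c = 0.0022 ≥ f_y/E_s = 0.0021, so compression steel does yield.
M_n = (A_s − A'_s) f_y (d − a/2) + A'_s f_y (d − d') = [2037650 × (765 − 107.695) + 269750 × (765 − 71)] × 10⁻⁶ = 1339.36 + 187.21 = 1526.57 kN·m.

M_n ≈ 1530 kN·m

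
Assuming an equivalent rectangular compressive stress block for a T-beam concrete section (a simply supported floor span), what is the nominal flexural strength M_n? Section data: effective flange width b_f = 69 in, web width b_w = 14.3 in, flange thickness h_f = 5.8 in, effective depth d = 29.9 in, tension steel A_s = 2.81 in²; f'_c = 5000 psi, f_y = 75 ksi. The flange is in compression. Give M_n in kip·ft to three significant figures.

Tension: T = A_s f_y = 2.81 × 75 = 210.75 kips.
Try a within the flange: a = T/(0.85 f'_c b_f) = 210.75/(0.85 × 5 × 69) = 0.719 in.
Since a = 0.719 ≤ h_f = 5.8 in, the stress block lies entirely in the flange; analyse as a rectangular beam of width b_f.
M_n = T(d − a/2) = 210.75 × (29.9 − 0.3595) = 6225.7 kip·in.
M_n = 6225.7/12 = 518.81 kip·ft.

M_n ≈ 519 kip·ft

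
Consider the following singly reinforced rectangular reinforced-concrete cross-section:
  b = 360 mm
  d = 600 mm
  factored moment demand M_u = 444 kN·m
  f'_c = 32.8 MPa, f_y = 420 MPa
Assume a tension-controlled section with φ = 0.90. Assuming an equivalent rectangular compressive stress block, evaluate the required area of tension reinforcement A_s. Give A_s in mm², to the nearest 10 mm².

M_n = M_u/φ = 444/0.90 = 493.333 kN·m.
With M_n = 0.85 f'_c a b (d − a/2), solve the quadratic for a:
a = d − √(d² − 2M_n/(0.85 f'_c b)) = 600 − √(600² − 2 × 493.333×10⁶/(0.85 × 32.8 × 360)) = 88.44 mm.
A_s = 0.85 f'_c a b / f_y = 0.85 × 32.8 × 88.44 × 360 / 420 = 2113.5 mm².

A_s ≈ 2110 mm²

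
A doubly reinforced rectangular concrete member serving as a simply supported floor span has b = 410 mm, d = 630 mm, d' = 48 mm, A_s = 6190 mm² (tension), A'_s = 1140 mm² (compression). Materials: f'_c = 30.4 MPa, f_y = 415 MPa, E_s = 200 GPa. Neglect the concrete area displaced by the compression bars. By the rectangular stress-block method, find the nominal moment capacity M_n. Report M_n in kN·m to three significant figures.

Assume both tension and compression steel yield.
Net tension couple steel: A_s − A'_s = 5050 mm².
a = (A_s − A'_s) f_y / (0.85 f'_c b) = 2095750/(0.85 × 30.4 × 410) = 197.82 mm.
c = a/β₁ = 197.82/0.833 = 237.48 mm; ε'_s = 0.003(c − d')/c = 0.0024 ≥ f_y/E_s = 0.0021, so compression steel does yield.
M_n = (A_s − A'_s) f_y (d − a/2) + A'_s f_y (d − d') = [2095750 × (630 − 98.91) + 473100 × (630 − 48)] × 10⁻⁶ = 1113.03 + 275.34 = 1388.37 kN·m.

M_n ≈ 1390 kN·m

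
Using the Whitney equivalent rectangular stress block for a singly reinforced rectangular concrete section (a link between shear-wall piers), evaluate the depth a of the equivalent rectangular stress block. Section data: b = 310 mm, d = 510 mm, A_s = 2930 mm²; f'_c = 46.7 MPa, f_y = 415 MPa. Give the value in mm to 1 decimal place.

a ≈ 98.8 mm

T = A_s f_y = 2930 × 415 = 1215950 N = 1215.95 kN.
Setting C = 0.85 f'_c a b equal to T: a = 1215950/(0.85 × 46.7 × 310) = 98.8 mm.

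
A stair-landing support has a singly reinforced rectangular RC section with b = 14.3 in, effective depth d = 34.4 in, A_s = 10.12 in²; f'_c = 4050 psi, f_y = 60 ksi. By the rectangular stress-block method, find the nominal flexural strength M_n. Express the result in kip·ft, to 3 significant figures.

T = A_s f_y = 10.12 × 60 = 607.2 kips.
a = T/(0.85 f'_c b) = 607.2/(0.85 × 4.05 × 14.3) = 12.335 in.
M_n = T(d − a/2) = 607.2 × (34.4 − 6.1675) = 17142.8 kip·in = 17142.8/12 = 1428.57 kip·ft.

M_n ≈ 1430 kip·ft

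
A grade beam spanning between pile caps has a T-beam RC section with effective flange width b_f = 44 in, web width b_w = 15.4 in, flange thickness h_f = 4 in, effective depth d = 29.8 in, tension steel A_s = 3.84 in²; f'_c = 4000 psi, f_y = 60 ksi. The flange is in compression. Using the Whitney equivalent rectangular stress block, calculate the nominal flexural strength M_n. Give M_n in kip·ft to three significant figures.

M_n ≈ 557 kip·ft

Tension: T = A_s f_y = 3.84 × 60 = 230.4 kips.
Try a within the flange: a = T/(0.85 f'_c b_f) = 230.4/(0.85 × 4 × 44) = 1.540 in.
Since a = 1.540 ≤ h_f = 4 in, the stress block lies entirely in the flange; analyse as a rectangular beam of width b_f.
M_n = T(d − a/2) = 230.4 × (29.8 − 0.77) = 6688.5 kip·in.
M_n = 6688.5/12 = 557.38 kip·ft.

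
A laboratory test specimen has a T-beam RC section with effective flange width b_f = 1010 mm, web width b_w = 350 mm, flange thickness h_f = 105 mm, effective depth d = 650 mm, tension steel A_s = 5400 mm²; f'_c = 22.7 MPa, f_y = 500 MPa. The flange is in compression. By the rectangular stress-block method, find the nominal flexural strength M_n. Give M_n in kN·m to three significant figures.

M_n ≈ 1550 kN·m

Tension: T = A_s f_y = 5400 × 500 = 2700000 N.
Try a within the flange: a = T/(0.85 f'_c b_f) = 2700000/(0.85 × 22.7 × 1010) = 138.55 mm.
a = 138.55 > h_f = 105 mm: the block extends into the web. Split into flange-overhang and web parts.
C_f = 0.85 f'_c (b_f − b_w) h_f = 0.85 × 22.7 × (1010 − 350) × 105 = 1337144 N.
Remaining web compression depth: a_w = (T − C_f)/(0.85 f'_c b_w) = (2700000 − 1337144)/(0.85 × 22.7 × 350) = 201.81 mm.
M_n = C_f(d − h_f/2) + (T − C_f)(d − a_w/2) = 1337144 × (650 − 52.5) + 1362856 × (650 − 100.905) = 798.94 + 748.34 = 1547.28 × 10⁶ N·mm.
M_n = 1547.28 kN·m.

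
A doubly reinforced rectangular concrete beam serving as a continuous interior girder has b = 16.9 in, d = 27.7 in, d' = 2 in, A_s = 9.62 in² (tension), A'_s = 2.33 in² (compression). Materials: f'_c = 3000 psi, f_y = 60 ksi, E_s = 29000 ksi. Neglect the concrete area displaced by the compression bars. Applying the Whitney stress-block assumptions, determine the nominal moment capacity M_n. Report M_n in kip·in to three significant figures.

M_n ≈ 13500 kip·in

Assume both steels yield.
a = (A_s − A'_s) f_y/(0.85 f'_c b) = (9.62 − 2.33) × 60/(0.85 × 3 × 16.9) = 10.150 in.
c = a/β₁ = 10.150/0.85 = 11.941 in; ε'_s = 0.003(c − d')/c = 0.0025 ≥ ε_y = 0.0021, so the compression steel yields.
M_n = (A_s − A'_s) f_y (d − a/2) + A'_s f_y (d − d') = 437.4 × (27.7 − 5.075) + 139.8 × (27.7 − 2) = 9896.2 + 3592.9 = 13489.1 kip·in.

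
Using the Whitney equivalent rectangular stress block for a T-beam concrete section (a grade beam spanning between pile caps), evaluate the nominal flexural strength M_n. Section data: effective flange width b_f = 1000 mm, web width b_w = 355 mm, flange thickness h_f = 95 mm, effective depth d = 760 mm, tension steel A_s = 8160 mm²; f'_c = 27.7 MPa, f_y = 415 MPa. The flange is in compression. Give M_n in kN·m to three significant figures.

M_n ≈ 2280 kN·m

Tension: T = A_s f_y = 8160 × 415 = 3386400 N.
Try a within the flange: a = T/(0.85 f'_c b_f) = 3386400/(0.85 × 27.7 × 1000) = 143.83 mm.
a = 143.83 > h_f = 95 mm: the block extends into the web. Split into flange-overhang and web parts.
C_f = 0.85 f'_c (b_f − b_w) h_f = 0.85 × 27.7 × (1000 − 355) × 95 = 1442720 N.
Remaining web compression depth: a_w = (T − C_f)/(0.85 f'_c b_w) = (3386400 − 1442720)/(0.85 × 27.7 × 355) = 232.54 mm.
M_n = C_f(d − h_f/2) + (T − C_f)(d − a_w/2) = 1442720 × (760 − 47.5) + 1943680 × (760 − 116.27) = 1027.94 + 1251.21 = 2279.15 × 10⁶ N·mm.
M_n = 2279.15 kN·m.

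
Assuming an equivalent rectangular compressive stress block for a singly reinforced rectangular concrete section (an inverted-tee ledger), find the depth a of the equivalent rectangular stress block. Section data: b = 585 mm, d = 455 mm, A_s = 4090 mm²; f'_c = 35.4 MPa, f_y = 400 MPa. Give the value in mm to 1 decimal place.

a ≈ 92.9 mm

T = A_s f_y = 4090 × 400 = 1636000 N = 1636 kN.
Setting C = 0.85 f'_c a b equal to T: a = 1636000/(0.85 × 35.4 × 585) = 92.9 mm.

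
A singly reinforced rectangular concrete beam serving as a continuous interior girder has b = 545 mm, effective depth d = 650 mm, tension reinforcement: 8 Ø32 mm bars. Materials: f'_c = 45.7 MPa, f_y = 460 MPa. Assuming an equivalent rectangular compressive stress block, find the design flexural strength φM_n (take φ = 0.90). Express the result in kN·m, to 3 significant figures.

φM_n ≈ 1540 kN·m

A_s = 8 × 804 = 6432 mm².
T = A_s f_y = 6432 × 460 = 2958720 N = 2958.72 kN.
From C = T: a = T/(0.85 f'_c b) = 2958720/(0.85 × 45.7 × 545) = 139.76 mm.
M_n = T(d − a/2) = 2958.72 kN × (650 − 69.88) mm = 1716.41 kN·m.
φM_n = 0.90 × 1716.41 = 1544.77 kN·m.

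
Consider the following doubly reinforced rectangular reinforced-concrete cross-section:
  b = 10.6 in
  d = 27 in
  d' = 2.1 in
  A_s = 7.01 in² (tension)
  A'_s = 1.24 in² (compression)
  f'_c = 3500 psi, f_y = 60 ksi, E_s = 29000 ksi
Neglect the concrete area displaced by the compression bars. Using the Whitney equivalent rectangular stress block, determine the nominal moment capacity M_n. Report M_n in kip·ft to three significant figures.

M_n ≈ 775 kip·ft

Assume both steels yield.
a = (A_s − A'_s) f_y/(0.85 f'_c b) = (7.01 − 1.24) × 60/(0.85 × 3.5 × 10.6) = 10.978 in.
c = a/β₁ = 10.978/0.85 = 12.915 in; ε'_s = 0.003(c − d')/c = 0.0025 ≥ ε_y = 0.0021, so the compression steel yields.
M_n = (A_s − A'_s) f_y (d − a/2) + A'_s f_y (d − d') = 346.2 × (27 − 5.489) + 74.4 × (27 − 2.1) = 7447.1 + 1852.6 = 9299.7 kip·in = 9299.7/12 = 774.98 kip·ft.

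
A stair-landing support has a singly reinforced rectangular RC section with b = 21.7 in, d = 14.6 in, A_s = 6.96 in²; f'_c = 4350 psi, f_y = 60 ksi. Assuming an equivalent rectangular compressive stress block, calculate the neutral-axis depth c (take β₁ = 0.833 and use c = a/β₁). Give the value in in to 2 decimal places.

T = A_s f_y = 6.96 × 60 = 417.6 kips.
a = T/(0.85 f'_c b) = 417.6/(0.85 × 4.35 × 21.7) = 5.2047 in.
With β₁ = 0.833, c = a/β₁ = 5.2047/0.833 = 6.25 in.

c ≈ 6.25 in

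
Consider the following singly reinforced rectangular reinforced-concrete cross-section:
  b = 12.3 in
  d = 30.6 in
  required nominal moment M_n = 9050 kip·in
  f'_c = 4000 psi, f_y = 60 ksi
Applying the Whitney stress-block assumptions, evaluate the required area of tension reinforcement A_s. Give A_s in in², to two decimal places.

A_s ≈ 5.69 in²

From M_n = 0.85 f'_c a b (d − a/2):
a = d − √(d² − 2M_n/(0.85 f'_c b)) = 30.6 − √(30.6² − 2 × 9050/(0.85 × 4 × 12.3)) = 8.160 in.
A_s = 0.85 f'_c a b / f_y = 0.85 × 4 × 8.160 × 12.3 / 60 = 5.688 in².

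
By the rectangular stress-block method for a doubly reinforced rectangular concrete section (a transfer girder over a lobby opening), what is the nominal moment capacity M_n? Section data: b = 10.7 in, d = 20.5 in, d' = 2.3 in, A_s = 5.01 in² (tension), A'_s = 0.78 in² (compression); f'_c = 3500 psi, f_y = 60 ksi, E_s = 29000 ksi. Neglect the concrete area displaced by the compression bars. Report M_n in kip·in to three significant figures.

Assume both steels yield.
a = (A_s − A'_s) f_y/(0.85 f'_c b) = (5.01 − 0.78) × 60/(0.85 × 3.5 × 10.7) = 7.973 in.
c = a/β₁ = 7.973/0.85 = 9.380 in; ε'_s = 0.003(c − d')/c = 0.0023 ≥ ε_y = 0.0021, so the compression steel yields.
M_n = (A_s − A'_s) f_y (d − a/2) + A'_s f_y (d − d') = 253.8 × (20.5 − 3.9865) + 46.8 × (20.5 − 2.3) = 4191.1 + 851.8 = 5042.9 kip·in.

M_n ≈ 5040 kip·in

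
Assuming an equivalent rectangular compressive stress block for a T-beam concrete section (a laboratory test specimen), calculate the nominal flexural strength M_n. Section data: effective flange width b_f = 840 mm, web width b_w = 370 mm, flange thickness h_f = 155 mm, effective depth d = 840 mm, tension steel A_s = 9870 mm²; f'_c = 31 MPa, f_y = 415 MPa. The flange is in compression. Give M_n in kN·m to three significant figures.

Tension: T = A_s f_y = 9870 × 415 = 4096050 N.
Try a within the flange: a = T/(0.85 f'_c b_f) = 4096050/(0.85 × 31 × 840) = 185.06 mm.
a = 185.06 > h_f = 155 mm: the block extends into the web. Split into flange-overhang and web parts.
C_f = 0.85 f'_c (b_f − b_w) h_f = 0.85 × 31 × (840 − 370) × 155 = 1919598 N.
Remaining web compression depth: a_w = (T − C_f)/(0.85 f'_c b_w) = (4096050 − 1919598)/(0.85 × 31 × 370) = 223.24 mm.
M_n = C_f(d − h_f/2) + (T − C_f)(d − a_w/2) = 1919598 × (840 − 77.5) + 2176452 × (840 − 111.62) = 1463.69 + 1585.28 = 3048.97 × 10⁶ N·mm.
M_n = 3048.97 kN·m.

M_n ≈ 3050 kN·m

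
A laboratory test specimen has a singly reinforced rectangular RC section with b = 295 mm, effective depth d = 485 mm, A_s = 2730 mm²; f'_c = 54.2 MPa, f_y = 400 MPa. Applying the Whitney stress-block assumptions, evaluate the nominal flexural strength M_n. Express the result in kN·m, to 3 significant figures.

T = A_s f_y = 2730 × 400 = 1092000 N = 1092 kN.
From C = T: a = T/(0.85 f'_c b) = 1092000/(0.85 × 54.2 × 295) = 80.35 mm.
M_n = T(d − a/2) = 1092 kN × (485 − 40.175) mm = 485.75 kN·m.

M_n ≈ 486 kN·m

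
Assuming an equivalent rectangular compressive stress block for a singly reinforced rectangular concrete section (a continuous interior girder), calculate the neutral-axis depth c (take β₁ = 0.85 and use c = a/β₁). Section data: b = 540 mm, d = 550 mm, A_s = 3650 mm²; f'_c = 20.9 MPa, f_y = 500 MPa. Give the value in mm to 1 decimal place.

c ≈ 223.8 mm

T = A_s f_y = 3650 × 500 = 1825000 N = 1825 kN.
Setting C = 0.85 f'_c a b equal to T: a = 1825000/(0.85 × 20.9 × 540) = 190.241 mm.
With β₁ = 0.85, c = a/β₁ = 190.241/0.85 = 223.8 mm.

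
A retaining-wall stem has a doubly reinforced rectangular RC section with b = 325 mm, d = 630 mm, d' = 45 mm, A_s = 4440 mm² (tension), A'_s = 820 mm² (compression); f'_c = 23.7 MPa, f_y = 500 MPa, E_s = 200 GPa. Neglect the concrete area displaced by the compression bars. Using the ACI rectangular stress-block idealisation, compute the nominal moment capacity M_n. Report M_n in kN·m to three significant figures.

Assume both tension and compression steel yield.
Net tension couple steel: A_s − A'_s = 3620 mm².
a = (A_s − A'_s) f_y / (0.85 f'_c b) = 1810000/(0.85 × 23.7 × 325) = 276.46 mm.
c = a/β₁ = 276.46/0.85 = 325.25 mm; ε'_s = 0.003(c − d')/c = 0.0026 ≥ f_y/E_s = 0.0025, so compression steel does yield.
M_n = (A_s − A'_s) f_y (d − a/2) + A'_s f_y (d − d') = [1810000 × (630 − 138.23) + 410000 × (630 − 45)] × 10⁻⁶ = 890.10 + 239.85 = 1129.95 kN·m.

M_n ≈ 1130 kN·m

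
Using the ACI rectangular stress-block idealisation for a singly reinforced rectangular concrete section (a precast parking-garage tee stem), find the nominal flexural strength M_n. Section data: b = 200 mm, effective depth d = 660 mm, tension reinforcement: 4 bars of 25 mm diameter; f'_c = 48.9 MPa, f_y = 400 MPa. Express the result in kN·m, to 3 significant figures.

A_s = 4 × 491 = 1964 mm².
T = A_s f_y = 1964 × 400 = 785600 N = 785.6 kN.
From C = T: a = T/(0.85 f'_c b) = 785600/(0.85 × 48.9 × 200) = 94.50 mm.
M_n = T(d − a/2) = 785.6 kN × (660 − 47.25) mm = 481.38 kN·m.

M_n ≈ 481 kN·m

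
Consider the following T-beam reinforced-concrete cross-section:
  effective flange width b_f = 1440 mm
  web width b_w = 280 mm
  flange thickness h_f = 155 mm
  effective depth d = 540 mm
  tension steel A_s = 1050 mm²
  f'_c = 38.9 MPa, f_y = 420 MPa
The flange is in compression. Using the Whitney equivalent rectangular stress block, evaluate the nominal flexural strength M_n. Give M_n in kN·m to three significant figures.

Tension: T = A_s f_y = 1050 × 420 = 441000 N.
Try a within the flange: a = T/(0.85 f'_c b_f) = 441000/(0.85 × 38.9 × 1440) = 9.26 mm.
Since a = 9.26 ≤ h_f = 155 mm, the stress block lies entirely in the flange; analyse as a rectangular beam of width b_f.
M_n = T(d − a/2) = 441000 × (540 − 4.63) = 236.10 × 10⁶ N·mm.
M_n = 236.10 kN·m.

M_n ≈ 236 kN·m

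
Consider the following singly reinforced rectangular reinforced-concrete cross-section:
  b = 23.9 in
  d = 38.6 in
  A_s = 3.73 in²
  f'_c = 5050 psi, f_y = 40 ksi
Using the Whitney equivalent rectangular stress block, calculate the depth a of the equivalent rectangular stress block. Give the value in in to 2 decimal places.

a ≈ 1.45 in

T = A_s f_y = 3.73 × 40 = 149.2 kips.
a = T/(0.85 f'_c b) = 149.2/(0.85 × 5.05 × 23.9) = 1.45 in.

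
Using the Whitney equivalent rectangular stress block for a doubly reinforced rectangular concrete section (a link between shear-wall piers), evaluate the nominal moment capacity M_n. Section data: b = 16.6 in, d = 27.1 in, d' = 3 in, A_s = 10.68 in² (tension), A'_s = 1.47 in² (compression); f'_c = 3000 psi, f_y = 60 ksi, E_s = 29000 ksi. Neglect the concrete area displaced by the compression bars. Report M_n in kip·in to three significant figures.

Assume both steels yield.
a = (A_s − A'_s) f_y/(0.85 f'_c b) = (10.68 − 1.47) × 60/(0.85 × 3 × 16.6) = 13.055 in.
c = a/β₁ = 13.055/0.85 = 15.359 in; ε'_s = 0.003(c − d')/c = 0.0024 ≥ ε_y = 0.0021, so the compression steel yields.
M_n = (A_s − A'_s) f_y (d − a/2) + A'_s f_y (d − d') = 552.6 × (27.1 − 6.5275) + 88.2 × (27.1 − 3) = 11368.4 + 2125.6 = 13494.0 kip·in.

M_n ≈ 13500 kip·in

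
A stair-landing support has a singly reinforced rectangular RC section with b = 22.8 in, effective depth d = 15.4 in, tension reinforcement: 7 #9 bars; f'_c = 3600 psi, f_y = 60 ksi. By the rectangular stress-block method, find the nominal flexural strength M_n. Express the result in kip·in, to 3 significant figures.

M_n ≈ 5200 kip·in

A_s = 7 × 1 = 7 in².
T = A_s f_y = 7 × 60 = 420 kips.
a = T/(0.85 f'_c b) = 420/(0.85 × 3.6 × 22.8) = 6.020 in.
M_n = T(d − a/2) = 420 × (15.4 − 3.01) = 5203.8 kip·in.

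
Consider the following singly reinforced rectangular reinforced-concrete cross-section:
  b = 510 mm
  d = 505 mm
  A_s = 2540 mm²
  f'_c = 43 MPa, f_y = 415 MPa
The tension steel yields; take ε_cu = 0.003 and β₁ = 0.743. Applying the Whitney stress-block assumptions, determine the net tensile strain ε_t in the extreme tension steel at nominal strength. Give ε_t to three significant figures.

a = A_s f_y/(0.85 f'_c b) = 56.55 mm.
β₁ = 0.743, so c = a/β₁ = 56.55/0.743 = 76.11 mm.
From the linear strain diagram with ε_cu = 0.003: ε_t = 0.003 (d − c)/c = 0.003 × (505 − 76.11)/76.11 = 0.0169.
Since ε_t ≥ 0.005, the section is tension-controlled.

ε_t ≈ 0.0169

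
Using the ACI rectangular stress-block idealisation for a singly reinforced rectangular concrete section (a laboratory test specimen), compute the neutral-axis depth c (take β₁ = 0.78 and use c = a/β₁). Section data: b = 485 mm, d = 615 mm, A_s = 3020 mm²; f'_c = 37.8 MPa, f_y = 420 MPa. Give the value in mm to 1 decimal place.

c ≈ 104.4 mm

T = A_s f_y = 3020 × 420 = 1268400 N = 1268.4 kN.
Setting C = 0.85 f'_c a b equal to T: a = 1268400/(0.85 × 37.8 × 485) = 81.396 mm.
With β₁ = 0.78, c = a/β₁ = 81.396/0.78 = 104.4 mm.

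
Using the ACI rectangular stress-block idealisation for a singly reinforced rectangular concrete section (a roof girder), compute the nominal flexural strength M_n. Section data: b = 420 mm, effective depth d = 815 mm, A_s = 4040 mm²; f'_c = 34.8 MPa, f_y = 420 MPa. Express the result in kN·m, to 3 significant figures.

T = A_s f_y = 4040 × 420 = 1696800 N = 1696.8 kN.
From C = T: a = T/(0.85 f'_c b) = 1696800/(0.85 × 34.8 × 420) = 136.58 mm.
M_n = T(d − a/2) = 1696.8 kN × (815 − 68.29) mm = 1267.02 kN·m.

M_n ≈ 1270 kN·m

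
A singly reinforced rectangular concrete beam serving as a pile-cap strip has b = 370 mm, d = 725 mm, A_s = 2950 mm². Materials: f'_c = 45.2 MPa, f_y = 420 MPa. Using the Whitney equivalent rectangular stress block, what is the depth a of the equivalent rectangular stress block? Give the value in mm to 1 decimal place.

a ≈ 87.2 mm

T = A_s f_y = 2950 × 420 = 1239000 N = 1239 kN.
Setting C = 0.85 f'_c a b equal to T: a = 1239000/(0.85 × 45.2 × 370) = 87.2 mm.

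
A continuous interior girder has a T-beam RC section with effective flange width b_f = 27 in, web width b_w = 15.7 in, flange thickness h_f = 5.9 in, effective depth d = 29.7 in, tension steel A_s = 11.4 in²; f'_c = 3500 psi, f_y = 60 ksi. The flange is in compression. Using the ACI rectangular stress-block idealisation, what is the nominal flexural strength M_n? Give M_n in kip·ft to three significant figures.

M_n ≈ 1430 kip·ft

Tension: T = A_s f_y = 11.4 × 60 = 684 kips.
Try a within the flange: a = T/(0.85 f'_c b_f) = 684/(0.85 × 3.5 × 27) = 8.515 in.
a = 8.515 > h_f = 5.9 in: the block extends into the web. Split into flange-overhang and web parts.
C_f = 0.85 f'_c (b_f − b_w) h_f = 0.85 × 3.5 × (27 − 15.7) × 5.9 = 198.3 kips.
Remaining web compression depth: a_w = (T − C_f)/(0.85 f'_c b_w) = (684 − 198.3)/(0.85 × 3.5 × 15.7) = 10.399 in.
M_n = C_f(d − h_f/2) + (T − C_f)(d − a_w/2) = 198.3 × (29.7 − 2.95) + 485.7 × (29.7 − 5.1995) = 5304.5 + 11899.9 = 17204.4 kip·in.
M_n = 17204.4/12 = 1433.70 kip·ft.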